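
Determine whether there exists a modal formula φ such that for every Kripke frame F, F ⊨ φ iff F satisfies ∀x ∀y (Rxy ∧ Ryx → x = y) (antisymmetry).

No — not modally definable

Modal frame validity is preserved under surjective bounded morphisms.
The 8-cycle (worlds s,t,u,v,w,x,y,z with s→t→u→v→w→x→y→z→s) is antisymmetric. Sending even-indexed worlds to • and odd-indexed worlds to ∘ is a surjective bounded morphism onto the two-world frame with •↔∘, which is not antisymmetric.
So no modal formula (or set of formulas) defines exactly the antisymmetric frames.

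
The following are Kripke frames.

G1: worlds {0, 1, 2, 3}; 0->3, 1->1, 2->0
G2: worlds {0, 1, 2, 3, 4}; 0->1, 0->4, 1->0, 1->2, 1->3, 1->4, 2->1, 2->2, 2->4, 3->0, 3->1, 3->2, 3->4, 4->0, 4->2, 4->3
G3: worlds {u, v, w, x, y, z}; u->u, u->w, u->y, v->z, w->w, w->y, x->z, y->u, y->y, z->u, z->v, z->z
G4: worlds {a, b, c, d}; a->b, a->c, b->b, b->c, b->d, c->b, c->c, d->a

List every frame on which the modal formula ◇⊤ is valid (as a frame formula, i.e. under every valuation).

This is the axiom for seriality; its first-order frame correspondent is ∀x ∃y Rxy.
G1: fails — world 3 has no successor.
G2: holds.
G3: holds.
G4: holds.

G2, G3, G4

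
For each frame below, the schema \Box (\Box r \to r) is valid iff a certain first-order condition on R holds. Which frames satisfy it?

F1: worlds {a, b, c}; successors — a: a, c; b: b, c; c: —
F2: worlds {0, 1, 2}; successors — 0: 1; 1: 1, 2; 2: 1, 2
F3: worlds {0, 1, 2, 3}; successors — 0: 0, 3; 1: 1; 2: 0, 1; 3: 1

This is the axiom for shift-reflexivity; its first-order frame correspondent is \forall x \forall y (Rxy \to Ryy).
F1: fails — Rac but not Rcc.
F2: condition met.
F3: fails — R03 but not R33.
Valid on: F2.

F2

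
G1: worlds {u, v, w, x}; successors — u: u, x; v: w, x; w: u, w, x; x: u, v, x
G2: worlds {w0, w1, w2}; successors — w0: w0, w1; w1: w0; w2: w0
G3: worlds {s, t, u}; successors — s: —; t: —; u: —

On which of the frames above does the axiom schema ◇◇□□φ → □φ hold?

G2, G3

This is the axiom for a generalized confluence (Geach) condition; its first-order frame correspondent is ∀x ∀y ∀z ((xR²y ∧ xRz) → ∃w (yR²w ∧ z = w)).
G1: fails — vR²u, vRw but no t with uR²t and w=t.
G2: ✓.
G3: ✓.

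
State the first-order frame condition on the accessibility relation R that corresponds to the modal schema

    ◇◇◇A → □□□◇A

∀x ∀y ∀z ((xR³y ∧ xR³z) → ∃w (y = w ∧ zRw))

This is a Sahlqvist (Geach-type) schema ◇^3□^0A → □^3◇^1A.
Minimal-valuation argument: fix x; take any y with xR^3y and any z with xR^3z. Set V(A) to the set of worlds R-reachable from y in exactly 0 steps. Then □^0A holds at y, so the antecedent holds at x; validity forces ◇^1A at z, giving a w with zR^1w and yR^0w.
First-order correspondent: ∀x ∀y ∀z ((xR³y ∧ xR³z) → ∃w (y = w ∧ zRw)).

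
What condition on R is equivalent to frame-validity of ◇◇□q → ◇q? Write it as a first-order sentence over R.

∀x ∀y (xR²y → ∃w (yRw ∧ xRw))

This is a Sahlqvist (Geach-type) schema ◇^2□^1q → □^0◇^1q.
Minimal-valuation argument: fix x; take any y with xR^2y and any z with xR^0z. Set V(q) to the set of worlds R-reachable from y in exactly 1 step. Then □^1q holds at y, so the antecedent holds at x; validity forces ◇^1q at z, giving a w with zR^1w and yR^1w.
First-order correspondent: ∀x ∀y (xR²y → ∃w (yRw ∧ xRw)).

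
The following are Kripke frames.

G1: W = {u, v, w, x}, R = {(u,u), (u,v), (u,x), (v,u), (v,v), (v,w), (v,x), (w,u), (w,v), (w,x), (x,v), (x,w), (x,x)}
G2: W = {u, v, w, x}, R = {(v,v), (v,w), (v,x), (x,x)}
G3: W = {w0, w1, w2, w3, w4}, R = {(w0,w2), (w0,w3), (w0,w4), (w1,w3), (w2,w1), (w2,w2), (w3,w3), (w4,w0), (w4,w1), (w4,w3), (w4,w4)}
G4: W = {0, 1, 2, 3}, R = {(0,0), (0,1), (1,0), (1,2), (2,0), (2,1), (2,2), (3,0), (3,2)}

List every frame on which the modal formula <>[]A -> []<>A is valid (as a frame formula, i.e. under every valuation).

G1, G4

This is the axiom for convergence; its first-order frame correspondent is forall x forall y forall z (Rxy & Rxz -> exists w (Ryw & Rzw)).
G1: ✓.
G2: fails — Rvx and Rvw but x and w have no common successor.
G3: fails — Rw0w2 and Rw0w3 but w2 and w3 have no common successor.
G4: ✓.
Valid on: G1, G4.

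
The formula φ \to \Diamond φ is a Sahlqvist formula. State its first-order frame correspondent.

reflexivity: \forall x Rxx

This is frame-equivalent to □φ → φ (substitute ¬φ for φ and contrapose).
Suppose □φ→φ is valid. At any x set V(φ)={w : Rxw}. Then □φ holds at x, so φ holds at x, i.e. Rxx.
The converse is a direct semantic check.
So the correspondent is reflexivity.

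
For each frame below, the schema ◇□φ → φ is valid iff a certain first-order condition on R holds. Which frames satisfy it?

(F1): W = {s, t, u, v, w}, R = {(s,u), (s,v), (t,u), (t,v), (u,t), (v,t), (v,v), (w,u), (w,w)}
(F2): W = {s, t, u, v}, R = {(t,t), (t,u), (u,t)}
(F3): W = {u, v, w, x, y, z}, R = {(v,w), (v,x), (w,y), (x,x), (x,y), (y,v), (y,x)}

This is the axiom for symmetry; its first-order frame correspondent is ∀x ∀y (Rxy → Ryx).
(F1): fails — Rwu but not Ruw.
(F2): ✓.
(F3): fails — Rvw but not Rwv.

(F2)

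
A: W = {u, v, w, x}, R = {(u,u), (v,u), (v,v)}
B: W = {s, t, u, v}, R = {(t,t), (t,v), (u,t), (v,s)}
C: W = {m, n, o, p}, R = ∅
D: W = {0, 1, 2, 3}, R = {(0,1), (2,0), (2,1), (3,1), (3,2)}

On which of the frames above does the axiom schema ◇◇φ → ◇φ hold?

This is the axiom for transitivity; its first-order frame correspondent is ∀x ∀y ∀z (Rxy ∧ Ryz → Rxz).
A: condition met.
B: fails — Rtv and Rvs but not Rts.
C: condition met.
D: fails — R32 and R20 but not R30.
Valid on: A, C.

A, C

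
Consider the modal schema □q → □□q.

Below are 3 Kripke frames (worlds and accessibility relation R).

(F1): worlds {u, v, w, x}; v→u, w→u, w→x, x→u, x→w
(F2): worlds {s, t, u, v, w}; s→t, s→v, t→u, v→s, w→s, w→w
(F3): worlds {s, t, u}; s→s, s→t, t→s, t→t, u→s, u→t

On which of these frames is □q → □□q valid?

The schema corresponds to transitivity: ∀x ∀y ∀z (Rxy ∧ Ryz → Rxz).
(F1): fails — Rxw and Rwx but not Rxx.
(F2): fails — Rvs and Rsv but not Rvv.
(F3): ✓.

(F3)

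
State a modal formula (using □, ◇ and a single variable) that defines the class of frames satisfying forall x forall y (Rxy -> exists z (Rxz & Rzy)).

This is density; the standard corresponding axiom is C4: □□s → □s.

□□s → □s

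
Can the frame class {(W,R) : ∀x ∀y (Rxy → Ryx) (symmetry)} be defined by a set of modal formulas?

Yes: it is symmetry, defined by the B schema q → □◇q.
Suppose q→□◇q is valid. Take Rxy and set V(q)={x}. Then q at x, so □◇q at x, so ◇q at y, so some z with Ryz has q; z=x, i.e. Ryx.

Definable; q → □◇q defines it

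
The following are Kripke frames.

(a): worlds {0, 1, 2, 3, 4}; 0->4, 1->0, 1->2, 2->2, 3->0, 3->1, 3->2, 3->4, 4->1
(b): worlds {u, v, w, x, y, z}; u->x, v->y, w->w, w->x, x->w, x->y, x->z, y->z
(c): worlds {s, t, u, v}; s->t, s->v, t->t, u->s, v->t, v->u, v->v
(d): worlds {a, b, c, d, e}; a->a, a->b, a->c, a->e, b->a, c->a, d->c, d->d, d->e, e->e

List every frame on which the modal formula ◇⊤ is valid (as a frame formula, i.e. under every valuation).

This is the axiom for seriality; its first-order frame correspondent is ∀x ∃y Rxy.
(a): satisfies the condition.
(b): fails — world z has no successor.
(c): satisfies the condition.
(d): satisfies the condition.

(a), (c), (d)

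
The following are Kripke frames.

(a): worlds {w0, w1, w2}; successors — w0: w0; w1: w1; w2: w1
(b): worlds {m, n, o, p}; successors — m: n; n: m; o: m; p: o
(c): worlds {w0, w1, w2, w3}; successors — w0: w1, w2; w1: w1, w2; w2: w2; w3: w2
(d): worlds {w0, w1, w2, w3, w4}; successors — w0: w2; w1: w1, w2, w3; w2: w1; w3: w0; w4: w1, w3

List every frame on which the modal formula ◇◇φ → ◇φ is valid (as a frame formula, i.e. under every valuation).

The schema corresponds to transitivity: ∀x ∀y ∀z (Rxy ∧ Ryz → Rxz).
(a): satisfies the condition.
(b): fails — Rom and Rmn but not Ron.
(c): satisfies the condition.
(d): fails — Rw1w3 and Rw3w0 but not Rw1w0.

(a), (c)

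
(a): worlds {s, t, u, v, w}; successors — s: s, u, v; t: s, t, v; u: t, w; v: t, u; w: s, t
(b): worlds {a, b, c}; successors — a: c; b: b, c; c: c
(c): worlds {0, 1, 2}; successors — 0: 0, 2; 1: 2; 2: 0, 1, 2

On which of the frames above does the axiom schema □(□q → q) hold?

(b)

Frame correspondent (Sahlqvist): ∀x ∀y (Rxy → Ryy) — i.e. shift-reflexivity.
(a): fails — Rtv but not Rvv.
(b): satisfies the condition.
(c): fails — R21 but not R11.
Valid on: (b).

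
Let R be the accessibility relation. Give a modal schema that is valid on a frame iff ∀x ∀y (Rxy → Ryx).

s → □◇s

A defining formula is s → □◇s (the B axiom).
Suppose s→□◇s is valid. Take Rxy and set V(s)={x}. Then s at x, so □◇s at x, so ◇s at y, so some z with Ryz has s; z=x, i.e. Ryx.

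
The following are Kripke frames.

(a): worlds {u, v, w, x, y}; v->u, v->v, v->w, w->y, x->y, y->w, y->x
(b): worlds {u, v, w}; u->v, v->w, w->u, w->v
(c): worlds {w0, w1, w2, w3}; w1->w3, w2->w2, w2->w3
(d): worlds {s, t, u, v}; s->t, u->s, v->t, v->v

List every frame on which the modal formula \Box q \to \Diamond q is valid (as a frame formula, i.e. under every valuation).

Frame correspondent (Sahlqvist): \forall x \exists y Rxy — i.e. seriality.
(a): fails — world u has no successor.
(b): ✓.
(c): fails — world w0 has no successor.
(d): fails — world t has no successor.
Valid on: (b).

(b)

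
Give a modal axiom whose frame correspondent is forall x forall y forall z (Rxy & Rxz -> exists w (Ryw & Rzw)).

A defining formula is ◇□q → □◇q (the .2 axiom).

◇□q → □◇q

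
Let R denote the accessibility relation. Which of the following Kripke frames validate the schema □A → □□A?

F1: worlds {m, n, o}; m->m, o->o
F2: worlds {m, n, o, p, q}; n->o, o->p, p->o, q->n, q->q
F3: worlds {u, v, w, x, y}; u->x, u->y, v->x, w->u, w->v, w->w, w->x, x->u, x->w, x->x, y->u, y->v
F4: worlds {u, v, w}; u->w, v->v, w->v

F1

This is the axiom for transitivity; its first-order frame correspondent is ∀x ∀y ∀z (Rxy ∧ Ryz → Rxz).
F1: condition met.
F2: fails — Rop and Rpo but not Roo.
F3: fails — Rxw and Rwv but not Rxv.
F4: fails — Ruw and Rwv but not Ruv.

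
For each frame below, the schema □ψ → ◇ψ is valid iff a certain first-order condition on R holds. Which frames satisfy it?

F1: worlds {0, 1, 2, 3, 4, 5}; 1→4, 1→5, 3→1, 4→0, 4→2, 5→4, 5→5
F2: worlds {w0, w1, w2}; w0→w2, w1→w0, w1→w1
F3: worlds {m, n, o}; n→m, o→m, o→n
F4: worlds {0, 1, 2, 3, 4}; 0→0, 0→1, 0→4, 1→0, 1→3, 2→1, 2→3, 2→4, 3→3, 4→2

Frame correspondent (Sahlqvist): ∀x ∃y Rxy — i.e. seriality.
F1: fails — world 0 has no successor.
F2: fails — world w2 has no successor.
F3: fails — world m has no successor.
F4: ✓.

F4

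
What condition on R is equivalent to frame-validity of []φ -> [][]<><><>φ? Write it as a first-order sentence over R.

forall x forall z (x R^2 z -> exists w (xRw & z R^3 w))

This is a Sahlqvist (Geach-type) schema ◇^0□^1φ → □^2◇^3φ.
Minimal-valuation argument: fix x; take any y with xR^0y and any z with xR^2z. Set V(φ) to the set of worlds R-reachable from y in exactly 1 step. Then □^1φ holds at y, so the antecedent holds at x; validity forces ◇^3φ at z, giving a w with zR^3w and yR^1w.
First-order correspondent: forall x forall z (x R^2 z -> exists w (xRw & z R^3 w)).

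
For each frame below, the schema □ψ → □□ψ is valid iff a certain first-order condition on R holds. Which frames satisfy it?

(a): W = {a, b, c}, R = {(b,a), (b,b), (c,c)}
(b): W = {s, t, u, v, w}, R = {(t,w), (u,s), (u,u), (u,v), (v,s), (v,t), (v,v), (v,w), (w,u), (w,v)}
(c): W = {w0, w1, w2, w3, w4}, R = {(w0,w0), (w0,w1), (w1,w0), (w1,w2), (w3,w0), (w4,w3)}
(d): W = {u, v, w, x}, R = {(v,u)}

(a), (d)

The schema corresponds to transitivity: ∀x ∀y ∀z (Rxy ∧ Ryz → Rxz).
(a): satisfies the condition.
(b): fails — Ruv and Rvt but not Rut.
(c): fails — Rw1w0 and Rw0w1 but not Rw1w1.
(d): satisfies the condition.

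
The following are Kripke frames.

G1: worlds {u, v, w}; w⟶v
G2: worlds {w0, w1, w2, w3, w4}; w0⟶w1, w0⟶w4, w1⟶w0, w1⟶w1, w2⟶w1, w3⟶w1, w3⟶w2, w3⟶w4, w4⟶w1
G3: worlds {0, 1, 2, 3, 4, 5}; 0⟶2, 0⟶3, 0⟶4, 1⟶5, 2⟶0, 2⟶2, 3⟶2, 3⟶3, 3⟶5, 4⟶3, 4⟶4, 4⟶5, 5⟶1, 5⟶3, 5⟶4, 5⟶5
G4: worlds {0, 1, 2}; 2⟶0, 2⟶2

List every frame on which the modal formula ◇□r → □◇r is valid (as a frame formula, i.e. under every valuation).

The schema corresponds to convergence: ∀x ∀y ∀z (Rxy ∧ Rxz → ∃w (Ryw ∧ Rzw)).
G1: fails — Rwv and Rwv but v and v have no common successor.
G2: ✓.
G3: fails — R02 and R04 but 2 and 4 have no common successor.
G4: fails — R22 and R20 but 2 and 0 have no common successor.
Valid on: G2.

G2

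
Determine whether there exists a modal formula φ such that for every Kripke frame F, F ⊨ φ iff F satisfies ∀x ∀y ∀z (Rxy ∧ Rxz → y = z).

This is a Sahlqvist condition; the CD axiom ◇p → □p defines it.
Suppose ◇p→□p is valid. Take Rxy, Rxz and set V(p)={y}. Then ◇p at x, so □p at x, so p at z, i.e. z=y.

Definable; ◇p → □p defines it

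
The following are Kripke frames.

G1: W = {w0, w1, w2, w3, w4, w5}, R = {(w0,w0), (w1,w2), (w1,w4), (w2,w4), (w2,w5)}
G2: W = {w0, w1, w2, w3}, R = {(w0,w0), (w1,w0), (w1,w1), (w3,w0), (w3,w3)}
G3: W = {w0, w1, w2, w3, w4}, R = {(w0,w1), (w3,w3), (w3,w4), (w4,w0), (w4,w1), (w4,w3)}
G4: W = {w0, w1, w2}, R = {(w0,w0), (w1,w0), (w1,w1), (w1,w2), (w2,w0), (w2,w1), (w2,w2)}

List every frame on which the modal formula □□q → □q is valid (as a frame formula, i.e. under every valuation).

This is the axiom for density; its first-order frame correspondent is ∀x ∀y (Rxy → ∃z (Rxz ∧ Rzy)).
G1: fails — Rw1w2 but no z with Rw1z and Rzw2.
G2: satisfies the condition.
G3: fails — Rw4w0 but no z with Rw4z and Rzw0.
G4: satisfies the condition.

G2, G4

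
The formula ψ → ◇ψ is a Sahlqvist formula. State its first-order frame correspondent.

This schema is equivalent to the T axiom □ψ → ψ.
It corresponds to reflexivity: ∀x Rxx.

reflexivity: ∀x Rxx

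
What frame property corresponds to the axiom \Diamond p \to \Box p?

Partial functionality

Suppose ◇p→□p is valid. Take Rxy, Rxz and set V(p)={y}. Then ◇p at x, so □p at x, so p at z, i.e. z=y.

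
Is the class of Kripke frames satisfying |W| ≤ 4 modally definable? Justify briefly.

Not definable by any modal formula

Modal frame validity is preserved under disjoint unions.
Any modal formula valid on each of 5 disjoint one-world frames is valid on their disjoint union (validity is preserved under disjoint unions). Each one-world frame has |W|=1≤4, but the union has |W|=5.
So no modal formula (or set of formulas) defines exactly the |W|≤4 frames.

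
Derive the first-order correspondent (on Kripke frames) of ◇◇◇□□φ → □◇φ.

∀x ∀y ∀z ((xR³y ∧ xRz) → ∃w (yR²w ∧ zRw))

This is a Sahlqvist (Geach-type) schema ◇^3□^2φ → □^1◇^1φ.
Minimal-valuation argument: fix x; take any y with xR^3y and any z with xR^1z. Set V(φ) to the set of worlds R-reachable from y in exactly 2 steps. Then □^2φ holds at y, so the antecedent holds at x; validity forces ◇^1φ at z, giving a w with zR^1w and yR^2w.
First-order correspondent: ∀x ∀y ∀z ((xR³y ∧ xRz) → ∃w (yR²w ∧ zRw)).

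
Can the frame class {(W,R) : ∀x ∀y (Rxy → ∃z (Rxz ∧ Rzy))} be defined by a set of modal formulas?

Yes — defined by □□q → □q

Yes: it is density, defined by the C4 schema □□q → □q.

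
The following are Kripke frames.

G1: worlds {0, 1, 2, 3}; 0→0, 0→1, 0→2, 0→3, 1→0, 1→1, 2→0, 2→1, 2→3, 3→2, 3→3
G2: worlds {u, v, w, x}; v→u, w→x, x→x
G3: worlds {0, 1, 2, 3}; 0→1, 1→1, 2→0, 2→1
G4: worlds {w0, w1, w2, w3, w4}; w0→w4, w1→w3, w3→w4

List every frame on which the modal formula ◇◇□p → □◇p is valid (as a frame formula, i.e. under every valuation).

G2, G3

The schema corresponds to a generalized confluence (Geach) condition: ∀x ∀y ∀z ((xR²y ∧ xRz) → ∃w (yRw ∧ zRw)).
G1: fails — 0R²1, 0R3 but no w with 1Rw and 3Rw.
G2: ✓.
G3: ✓.
G4: fails — w1R²w4, w1Rw3 but no w with w4Rw and w3Rw.
Valid on: G2, G3.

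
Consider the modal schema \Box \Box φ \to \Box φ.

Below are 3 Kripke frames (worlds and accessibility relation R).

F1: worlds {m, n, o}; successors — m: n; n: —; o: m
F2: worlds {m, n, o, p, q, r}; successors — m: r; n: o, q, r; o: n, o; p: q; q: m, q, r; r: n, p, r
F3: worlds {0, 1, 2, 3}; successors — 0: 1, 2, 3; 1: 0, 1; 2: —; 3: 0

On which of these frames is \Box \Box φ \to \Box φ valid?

Frame correspondent (Sahlqvist): \forall x \forall y (Rxy \to \exists z (Rxz \wedge Rzy)) — i.e. density.
F1: fails — Rom but no z with Roz and Rzm.
F2: holds.
F3: fails — R02 but no z with R0z and Rz2.

F2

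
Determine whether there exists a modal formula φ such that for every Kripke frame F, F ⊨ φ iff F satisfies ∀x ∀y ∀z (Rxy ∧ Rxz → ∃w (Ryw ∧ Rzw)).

The condition is convergence. A defining modal formula is ◇□p → □◇p.
Suppose ◇□p→□◇p is valid. Take Rxy, Rxz and set V(p)={w : Ryw}. Then □p at y so ◇□p at x, so □◇p at x, so ◇p at z, giving w with Rzw and Ryw.

Yes — defined by ◇□p → □◇p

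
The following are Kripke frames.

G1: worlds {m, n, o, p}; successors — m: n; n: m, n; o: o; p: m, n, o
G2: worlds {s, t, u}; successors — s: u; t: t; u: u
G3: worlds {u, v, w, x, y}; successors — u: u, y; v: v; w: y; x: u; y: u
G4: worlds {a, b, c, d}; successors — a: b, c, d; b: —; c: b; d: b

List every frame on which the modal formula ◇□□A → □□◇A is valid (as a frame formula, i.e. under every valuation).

This is the axiom for a generalized confluence (Geach) condition; its first-order frame correspondent is ∀x ∀y ∀z ((xRy ∧ xR²z) → ∃w (yR²w ∧ zRw)).
G1: fails — pRm, pR²o but no w with mR²w and oRw.
G2: satisfies the condition.
G3: satisfies the condition.
G4: fails — aRb, aR²b but no w with bR²w and bRw.

G2, G3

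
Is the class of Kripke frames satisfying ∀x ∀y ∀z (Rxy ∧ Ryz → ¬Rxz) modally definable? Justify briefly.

If a class were modally definable it would be closed under surjective bounded morphisms (Goldblatt–Thomason).
The 3-cycle (worlds w0,w1,w2 with w0→w1→w2→w0) is intransitive. Mapping every world to a single reflexive point • is a surjective bounded morphism; the reflexive point is not intransitive (R••∧R•• but R••).
Hence intransitivity is not modally definable.

Not definable by any modal formula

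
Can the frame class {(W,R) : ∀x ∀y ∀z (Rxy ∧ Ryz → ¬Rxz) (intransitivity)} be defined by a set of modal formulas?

No — not modally definable

If a class were modally definable it would be closed under surjective bounded morphisms (Goldblatt–Thomason).
The 3-cycle (worlds 0,1,2 with 0→1→2→0) is intransitive. Mapping every world to a single reflexive point • is a surjective bounded morphism; the reflexive point is not intransitive (R••∧R•• but R••).
So the class is not modally definable.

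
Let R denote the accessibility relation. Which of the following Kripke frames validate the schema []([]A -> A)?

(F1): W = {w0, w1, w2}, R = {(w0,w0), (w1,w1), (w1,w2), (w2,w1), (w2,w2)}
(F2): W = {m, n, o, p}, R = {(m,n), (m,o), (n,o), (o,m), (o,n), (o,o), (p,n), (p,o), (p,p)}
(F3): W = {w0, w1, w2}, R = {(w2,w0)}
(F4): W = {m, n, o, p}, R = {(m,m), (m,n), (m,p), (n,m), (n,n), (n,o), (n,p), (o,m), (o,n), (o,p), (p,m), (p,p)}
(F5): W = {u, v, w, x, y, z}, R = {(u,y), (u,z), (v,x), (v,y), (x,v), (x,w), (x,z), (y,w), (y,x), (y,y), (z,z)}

This is the axiom for shift-reflexivity; its first-order frame correspondent is forall x forall y (Rxy -> Ryy).
(F1): satisfies the condition.
(F2): fails — Rom but not Rmm.
(F3): fails — Rw2w0 but not Rw0w0.
(F4): fails — Rno but not Roo.
(F5): fails — Rxw but not Rww.
Valid on: (F1).

(F1)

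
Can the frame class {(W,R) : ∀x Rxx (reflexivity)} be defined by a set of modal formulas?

This is a Sahlqvist condition; the T axiom □q → q defines it.

Yes — defined by □q → q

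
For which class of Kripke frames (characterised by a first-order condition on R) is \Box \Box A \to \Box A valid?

density

This is the C4 axiom.
It corresponds to density: \forall x \forall y (Rxy \to \exists z (Rxz \wedge Rzy)).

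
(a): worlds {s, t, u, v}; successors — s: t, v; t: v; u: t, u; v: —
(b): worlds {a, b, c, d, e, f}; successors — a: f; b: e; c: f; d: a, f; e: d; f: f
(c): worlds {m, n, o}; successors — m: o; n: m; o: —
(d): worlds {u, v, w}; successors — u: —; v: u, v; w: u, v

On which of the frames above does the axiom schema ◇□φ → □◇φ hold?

This is the axiom for convergence; its first-order frame correspondent is ∀x ∀y ∀z (Rxy ∧ Rxz → ∃w (Ryw ∧ Rzw)).
(a): fails — Rsv and Rsv but v and v have no common successor.
(b): ✓.
(c): fails — Rmo and Rmo but o and o have no common successor.
(d): fails — Rvu and Rvu but u and u have no common successor.
Valid on: (b).

(b)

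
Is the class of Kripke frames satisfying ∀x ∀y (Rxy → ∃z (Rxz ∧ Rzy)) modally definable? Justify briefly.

The condition is density. A defining modal formula is □□r → □r.
Suppose □□r→□r is valid. Take Rxy and set V(r)={w : xR²w}. Then □□r at x, so □r at x, so r at y, i.e. ∃z(Rxz∧Rzy).

Yes, by □□r → □r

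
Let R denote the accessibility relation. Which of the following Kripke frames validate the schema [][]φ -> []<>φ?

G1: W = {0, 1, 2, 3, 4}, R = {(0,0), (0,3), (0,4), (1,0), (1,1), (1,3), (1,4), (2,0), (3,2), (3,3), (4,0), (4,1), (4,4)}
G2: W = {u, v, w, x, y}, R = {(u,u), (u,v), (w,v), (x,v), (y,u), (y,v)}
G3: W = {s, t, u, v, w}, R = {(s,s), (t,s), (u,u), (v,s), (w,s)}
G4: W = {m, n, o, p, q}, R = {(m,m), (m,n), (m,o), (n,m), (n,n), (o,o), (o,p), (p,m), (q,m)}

The schema corresponds to a generalized confluence (Geach) condition: forall x forall z (xRz -> exists w (x R^2 w & zRw)).
G1: ✓.
G2: fails — uRv but no t with uR²t and vRt.
G3: ✓.
G4: ✓.

G1, G3, G4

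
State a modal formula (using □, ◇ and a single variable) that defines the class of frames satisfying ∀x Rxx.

□q → q

A defining formula is □q → q (the T axiom).
Suppose □q→q is valid. At any x set V(q)={w : Rxw}. Then □q holds at x, so q holds at x, i.e. Rxx.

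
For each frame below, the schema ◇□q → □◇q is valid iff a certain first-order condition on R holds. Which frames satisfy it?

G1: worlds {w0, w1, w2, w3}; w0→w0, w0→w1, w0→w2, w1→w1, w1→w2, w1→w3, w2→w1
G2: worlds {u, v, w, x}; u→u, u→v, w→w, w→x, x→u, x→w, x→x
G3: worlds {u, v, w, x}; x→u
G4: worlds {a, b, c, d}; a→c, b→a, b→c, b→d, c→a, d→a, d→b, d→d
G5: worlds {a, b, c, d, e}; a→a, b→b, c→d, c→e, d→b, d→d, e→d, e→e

G5

This is the axiom for convergence; its first-order frame correspondent is ∀x ∀y ∀z (Rxy ∧ Rxz → ∃w (Ryw ∧ Rzw)).
G1: fails — Rw1w2 and Rw1w3 but w2 and w3 have no common successor.
G2: fails — Ruv and Ruv but v and v have no common successor.
G3: fails — Rxu and Rxu but u and u have no common successor.
G4: fails — Rbc and Rba but c and a have no common successor.
G5: ✓.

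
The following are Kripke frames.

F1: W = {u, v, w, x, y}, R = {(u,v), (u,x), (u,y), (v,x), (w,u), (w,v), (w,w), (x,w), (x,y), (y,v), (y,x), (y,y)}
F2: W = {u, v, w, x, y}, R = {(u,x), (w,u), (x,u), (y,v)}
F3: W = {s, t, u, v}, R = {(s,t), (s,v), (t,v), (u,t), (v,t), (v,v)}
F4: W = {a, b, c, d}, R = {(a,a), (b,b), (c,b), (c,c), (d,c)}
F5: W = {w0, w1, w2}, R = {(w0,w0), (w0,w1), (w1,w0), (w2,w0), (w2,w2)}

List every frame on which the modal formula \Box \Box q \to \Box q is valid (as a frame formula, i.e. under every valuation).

This is the axiom for density; its first-order frame correspondent is \forall x \forall y (Rxy \to \exists z (Rxz \wedge Rzy)).
F1: fails — Rvx but no z with Rvz and Rzx.
F2: fails — Rxu but no z with Rxz and Rzu.
F3: fails — Rut but no z with Ruz and Rzt.
F4: ✓.
F5: ✓.

F4, F5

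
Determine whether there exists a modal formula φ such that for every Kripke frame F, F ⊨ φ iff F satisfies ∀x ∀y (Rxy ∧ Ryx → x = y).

Not definable by any modal formula

If a class were modally definable it would be closed under surjective bounded morphisms (Goldblatt–Thomason).
The 6-cycle (worlds 0,1,2,3,4,5 with 0→1→2→3→4→5→0) is antisymmetric. Sending even-indexed worlds to s and odd-indexed worlds to t is a surjective bounded morphism onto the two-world frame with s↔t, which is not antisymmetric.
So the class is not modally definable.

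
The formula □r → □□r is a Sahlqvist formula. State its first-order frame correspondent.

Suppose □r→□□r is valid. Take Rxy, Ryz and set V(r)={w : Rxw}. Then □r at x, so □□r at x, so □r at y, so r at z, i.e. Rxz.
Conversely, on a frame with transitivity the schema holds at every world under every valuation.
So the correspondent is transitivity.

transitivity: ∀x ∀y ∀z (Rxy ∧ Ryz → Rxz)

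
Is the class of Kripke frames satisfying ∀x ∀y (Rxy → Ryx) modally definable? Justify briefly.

Yes: it is symmetry, defined by the B schema r → □◇r.
Suppose r→□◇r is valid. Take Rxy and set V(r)={x}. Then r at x, so □◇r at x, so ◇r at y, so some z with Ryz has r; z=x, i.e. Ryx.

Definable; r → □◇r defines it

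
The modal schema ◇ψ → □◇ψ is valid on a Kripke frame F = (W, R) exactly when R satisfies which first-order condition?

the Euclidean property: ∀x ∀y ∀z (Rxy ∧ Rxz → Ryz)

This is the 5 axiom.
It corresponds to the Euclidean property: ∀x ∀y ∀z (Rxy ∧ Rxz → Ryz).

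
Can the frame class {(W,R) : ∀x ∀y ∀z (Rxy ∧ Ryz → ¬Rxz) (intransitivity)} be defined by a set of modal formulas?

Not modally definable

Any modally definable frame class is closed under surjective bounded morphisms.
The 3-cycle (worlds 0,1,2 with 0→1→2→0) is intransitive. Mapping every world to a single reflexive point • is a surjective bounded morphism; the reflexive point is not intransitive (R••∧R•• but R••).
So the class is not modally definable.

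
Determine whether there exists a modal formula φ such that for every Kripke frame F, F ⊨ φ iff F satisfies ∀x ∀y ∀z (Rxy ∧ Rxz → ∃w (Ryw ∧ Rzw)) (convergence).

The condition is convergence. A defining modal formula is ◇□p → □◇p.
Suppose ◇□p→□◇p is valid. Take Rxy, Rxz and set V(p)={w : Ryw}. Then □p at y so ◇□p at x, so □◇p at x, so ◇p at z, giving w with Rzw and Ryw.

Yes, by ◇□p → □◇p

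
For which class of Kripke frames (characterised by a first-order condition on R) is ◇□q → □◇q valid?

Convergence

This schema is the .2 axiom.
Its frame correspondent is convergence — ∀x ∀y ∀z (Rxy ∧ Rxz → ∃w (Ryw ∧ Rzw)).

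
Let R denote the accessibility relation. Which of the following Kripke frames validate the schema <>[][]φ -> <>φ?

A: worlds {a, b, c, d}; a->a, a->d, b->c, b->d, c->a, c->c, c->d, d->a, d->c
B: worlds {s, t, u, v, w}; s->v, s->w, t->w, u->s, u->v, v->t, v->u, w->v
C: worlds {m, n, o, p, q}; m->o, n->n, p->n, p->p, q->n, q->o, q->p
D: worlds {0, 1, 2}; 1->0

The schema corresponds to a generalized confluence (Geach) condition: forall x forall y (xRy -> exists w (y R^2 w & xRw)).
A: condition met.
B: fails — sRw but no w* with wR²w* and sRw*.
C: fails — mRo but no w with oR²w and mRw.
D: fails — 1R0 but no w with 0R²w and 1Rw.

A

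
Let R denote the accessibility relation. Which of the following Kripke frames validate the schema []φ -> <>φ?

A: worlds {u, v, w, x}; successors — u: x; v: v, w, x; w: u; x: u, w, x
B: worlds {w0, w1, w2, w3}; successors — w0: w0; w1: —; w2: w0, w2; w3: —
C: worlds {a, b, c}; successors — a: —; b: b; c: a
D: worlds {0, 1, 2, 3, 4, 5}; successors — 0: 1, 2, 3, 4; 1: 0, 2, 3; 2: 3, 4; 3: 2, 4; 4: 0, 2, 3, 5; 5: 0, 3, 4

This is the axiom for seriality; its first-order frame correspondent is forall x exists y Rxy.
A: satisfies the condition.
B: fails — world w1 has no successor.
C: fails — world a has no successor.
D: satisfies the condition.
Valid on: A, D.

A, D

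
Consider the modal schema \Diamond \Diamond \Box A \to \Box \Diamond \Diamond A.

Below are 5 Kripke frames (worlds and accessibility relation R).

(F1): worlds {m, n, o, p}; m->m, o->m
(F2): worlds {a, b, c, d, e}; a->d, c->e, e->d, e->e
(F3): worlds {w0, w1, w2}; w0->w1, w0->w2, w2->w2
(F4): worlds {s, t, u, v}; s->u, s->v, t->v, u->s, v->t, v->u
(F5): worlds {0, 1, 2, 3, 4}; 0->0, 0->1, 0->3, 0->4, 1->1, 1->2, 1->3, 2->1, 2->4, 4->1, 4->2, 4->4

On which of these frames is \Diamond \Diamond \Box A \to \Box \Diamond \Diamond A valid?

The schema corresponds to a generalized confluence (Geach) condition: \forall x \forall y \forall z ((x R^2 y \wedge xRz) \to \exists w (yRw \wedge z R^2 w)).
(F1): holds.
(F2): fails — cR²d, cRe but no w with dRw and eR²w.
(F3): fails — w0R²w2, w0Rw1 but no w with w2Rw and w1R²w.
(F4): fails — sR²u, sRu but no w with uRw and uR²w.
(F5): fails — 0R²0, 0R3 but no w with 0Rw and 3R²w.
Valid on: (F1).

(F1)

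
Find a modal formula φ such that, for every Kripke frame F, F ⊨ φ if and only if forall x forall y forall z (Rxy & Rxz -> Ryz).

◇q → □◇q

This is the Euclidean property; the standard corresponding axiom is 5: ◇q → □◇q.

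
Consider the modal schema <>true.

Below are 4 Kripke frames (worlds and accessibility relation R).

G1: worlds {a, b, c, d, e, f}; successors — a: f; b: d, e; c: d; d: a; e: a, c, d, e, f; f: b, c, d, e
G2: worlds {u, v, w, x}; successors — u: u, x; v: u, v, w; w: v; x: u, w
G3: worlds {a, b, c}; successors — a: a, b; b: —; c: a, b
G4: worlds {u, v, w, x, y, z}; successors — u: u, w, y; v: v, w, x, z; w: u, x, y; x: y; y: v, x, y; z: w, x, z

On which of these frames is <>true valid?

The schema corresponds to seriality: forall x exists y Rxy.
G1: ✓.
G2: ✓.
G3: fails — world b has no successor.
G4: ✓.
Valid on: G1, G2, G4.

G1, G2, G4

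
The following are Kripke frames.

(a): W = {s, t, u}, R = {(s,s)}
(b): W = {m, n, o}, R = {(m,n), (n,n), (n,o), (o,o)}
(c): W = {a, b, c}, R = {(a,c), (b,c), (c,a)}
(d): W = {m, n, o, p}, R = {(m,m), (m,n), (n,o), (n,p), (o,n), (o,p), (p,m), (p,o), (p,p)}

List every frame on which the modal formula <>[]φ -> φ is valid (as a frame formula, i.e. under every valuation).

(a)

This is the axiom for symmetry; its first-order frame correspondent is forall x forall y (Rxy -> Ryx).
(a): ✓.
(b): fails — Rno but not Ron.
(c): fails — Rbc but not Rcb.
(d): fails — Rpm but not Rmp.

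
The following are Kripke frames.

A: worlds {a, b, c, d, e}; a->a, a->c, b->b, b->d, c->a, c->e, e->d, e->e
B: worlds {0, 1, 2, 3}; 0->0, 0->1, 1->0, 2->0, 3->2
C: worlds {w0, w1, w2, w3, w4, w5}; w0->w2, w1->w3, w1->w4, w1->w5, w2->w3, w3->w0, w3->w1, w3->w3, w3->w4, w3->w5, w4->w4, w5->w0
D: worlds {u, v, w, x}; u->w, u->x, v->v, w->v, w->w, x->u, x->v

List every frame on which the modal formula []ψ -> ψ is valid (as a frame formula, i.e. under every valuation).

none

Frame correspondent (Sahlqvist): forall x Rxx — i.e. reflexivity.
A: fails — world c does not see itself.
B: fails — world 1 does not see itself.
C: fails — world w0 does not see itself.
D: fails — world u does not see itself.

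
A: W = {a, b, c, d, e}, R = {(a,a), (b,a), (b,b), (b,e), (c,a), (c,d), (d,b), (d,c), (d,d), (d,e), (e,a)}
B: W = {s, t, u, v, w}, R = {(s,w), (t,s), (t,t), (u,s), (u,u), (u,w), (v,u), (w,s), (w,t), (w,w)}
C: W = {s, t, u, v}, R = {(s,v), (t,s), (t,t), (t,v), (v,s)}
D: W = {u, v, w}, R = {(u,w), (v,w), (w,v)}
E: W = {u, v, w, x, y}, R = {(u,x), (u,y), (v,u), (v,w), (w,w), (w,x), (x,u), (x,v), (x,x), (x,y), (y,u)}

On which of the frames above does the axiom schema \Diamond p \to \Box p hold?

This is the axiom for partial functionality; its first-order frame correspondent is \forall x \forall y \forall z (Rxy \wedge Rxz \to y = z).
A: fails — b sees both a and b.
B: fails — t sees both s and t.
C: fails — t sees both s and t.
D: holds.
E: fails — u sees both x and y.

D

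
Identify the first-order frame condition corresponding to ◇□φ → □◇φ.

Suppose ◇□φ→□◇φ is valid. Take Rxy, Rxz and set V(φ)={w : Ryw}. Then □φ at y so ◇□φ at x, so □◇φ at x, so ◇φ at z, giving w with Rzw and Ryw.

Convergence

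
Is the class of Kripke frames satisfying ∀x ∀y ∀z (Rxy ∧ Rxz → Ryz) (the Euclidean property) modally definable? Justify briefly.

Definable; ◇r → □◇r defines it

The condition is the Euclidean property. A defining modal formula is ◇r → □◇r.
Suppose ◇r→□◇r is valid. Take Rxy, Rxz and set V(r)={y}. Then ◇r at x, so □◇r at x, so ◇r at z, so some w with Rzw has r; w=y, i.e. Rzy. By symmetry of the argument, Ryz.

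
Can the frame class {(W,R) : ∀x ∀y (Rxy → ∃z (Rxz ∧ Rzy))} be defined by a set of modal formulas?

This is a Sahlqvist condition; the C4 axiom □□r → □r defines it.
Suppose □□r→□r is valid. Take Rxy and set V(r)={w : xR²w}. Then □□r at x, so □r at x, so r at y, i.e. ∃z(Rxz∧Rzy).

Yes, by □□r → □r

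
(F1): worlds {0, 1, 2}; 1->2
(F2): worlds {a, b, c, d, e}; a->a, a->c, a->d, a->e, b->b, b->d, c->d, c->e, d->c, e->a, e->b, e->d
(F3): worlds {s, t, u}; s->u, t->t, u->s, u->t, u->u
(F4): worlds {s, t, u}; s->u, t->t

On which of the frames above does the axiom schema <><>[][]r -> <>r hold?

(F1), (F4)

This is the axiom for a generalized confluence (Geach) condition; its first-order frame correspondent is forall x forall y (x R^2 y -> exists w (y R^2 w & xRw)).
(F1): holds.
(F2): fails — dR²d but no w with dR²w and dRw.
(F3): fails — sR²t but no w with tR²w and sRw.
(F4): holds.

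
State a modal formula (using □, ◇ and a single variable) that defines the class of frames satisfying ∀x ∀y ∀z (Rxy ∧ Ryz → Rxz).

The condition is transitivity. The 4 schema □ψ → □□ψ defines it.
Suppose □ψ→□□ψ is valid. Take Rxy, Ryz and set V(ψ)={w : Rxw}. Then □ψ at x, so □□ψ at x, so □ψ at y, so ψ at z, i.e. Rxz.

□ψ → □□ψ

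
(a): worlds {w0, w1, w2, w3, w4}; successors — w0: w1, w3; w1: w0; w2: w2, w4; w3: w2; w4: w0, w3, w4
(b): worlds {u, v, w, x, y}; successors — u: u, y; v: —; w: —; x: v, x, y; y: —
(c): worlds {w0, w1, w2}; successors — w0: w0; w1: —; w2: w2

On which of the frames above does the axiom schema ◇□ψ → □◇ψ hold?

(c)

This is the axiom for convergence; its first-order frame correspondent is ∀x ∀y ∀z (Rxy ∧ Rxz → ∃w (Ryw ∧ Rzw)).
(a): fails — Rw0w1 and Rw0w3 but w1 and w3 have no common successor.
(b): fails — Ruu and Ruy but u and y have no common successor.
(c): satisfies the condition.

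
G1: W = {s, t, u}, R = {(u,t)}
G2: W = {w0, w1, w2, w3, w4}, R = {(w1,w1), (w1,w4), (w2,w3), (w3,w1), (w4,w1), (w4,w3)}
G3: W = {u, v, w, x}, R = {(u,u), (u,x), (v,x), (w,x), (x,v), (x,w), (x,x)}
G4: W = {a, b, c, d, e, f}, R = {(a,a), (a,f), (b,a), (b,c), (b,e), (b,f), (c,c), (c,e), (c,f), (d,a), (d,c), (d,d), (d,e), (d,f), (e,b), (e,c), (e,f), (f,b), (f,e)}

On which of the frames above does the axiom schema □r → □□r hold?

This is the axiom for transitivity; its first-order frame correspondent is ∀x ∀y ∀z (Rxy ∧ Ryz → Rxz).
G1: satisfies the condition.
G2: fails — Rw3w1 and Rw1w4 but not Rw3w4.
G3: fails — Rwx and Rxw but not Rww.
G4: fails — Rdf and Rfb but not Rdb.
Valid on: G1.

G1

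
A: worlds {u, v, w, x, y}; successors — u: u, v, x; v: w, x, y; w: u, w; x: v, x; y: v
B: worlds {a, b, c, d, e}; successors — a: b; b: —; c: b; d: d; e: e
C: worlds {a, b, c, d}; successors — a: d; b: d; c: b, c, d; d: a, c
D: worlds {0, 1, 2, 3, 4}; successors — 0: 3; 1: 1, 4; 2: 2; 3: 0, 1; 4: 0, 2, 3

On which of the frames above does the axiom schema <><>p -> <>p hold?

B

The schema corresponds to transitivity: forall x forall y forall z (Rxy & Ryz -> Rxz).
A: fails — Ruv and Rvw but not Ruw.
B: condition met.
C: fails — Rcd and Rda but not Rca.
D: fails — R31 and R14 but not R34.
Valid on: B.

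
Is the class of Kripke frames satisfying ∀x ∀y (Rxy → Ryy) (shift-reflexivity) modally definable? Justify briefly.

Definable; □(□q → q) defines it

Yes: it is shift-reflexivity, defined by the T□ schema □(□q → q).
Suppose □(□q→q) is valid. Take Rxy and set V(q)={w : Ryw}. Then at y, □q holds; since □(□q→q) at x, □q→q at y, so q at y, i.e. Ryy.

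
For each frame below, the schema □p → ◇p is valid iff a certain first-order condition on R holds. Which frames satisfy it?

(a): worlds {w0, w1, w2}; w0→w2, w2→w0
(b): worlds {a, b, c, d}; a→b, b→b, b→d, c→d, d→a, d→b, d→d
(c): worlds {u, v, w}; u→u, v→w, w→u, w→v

Frame correspondent (Sahlqvist): ∀x ∃y Rxy — i.e. seriality.
(a): fails — world w1 has no successor.
(b): holds.
(c): holds.

(b), (c)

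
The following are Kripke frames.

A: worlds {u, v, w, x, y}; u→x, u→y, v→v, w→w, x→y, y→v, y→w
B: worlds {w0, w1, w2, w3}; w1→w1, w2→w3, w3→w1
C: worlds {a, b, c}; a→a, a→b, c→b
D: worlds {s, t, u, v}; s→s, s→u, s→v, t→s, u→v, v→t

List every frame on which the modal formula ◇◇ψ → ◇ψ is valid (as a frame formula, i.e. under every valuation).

Frame correspondent (Sahlqvist): ∀x ∀y ∀z (Rxy ∧ Ryz → Rxz) — i.e. transitivity.
A: fails — Ruy and Ryv but not Ruv.
B: fails — Rw2w3 and Rw3w1 but not Rw2w1.
C: condition met.
D: fails — Ruv and Rvt but not Rut.
Valid on: C.

C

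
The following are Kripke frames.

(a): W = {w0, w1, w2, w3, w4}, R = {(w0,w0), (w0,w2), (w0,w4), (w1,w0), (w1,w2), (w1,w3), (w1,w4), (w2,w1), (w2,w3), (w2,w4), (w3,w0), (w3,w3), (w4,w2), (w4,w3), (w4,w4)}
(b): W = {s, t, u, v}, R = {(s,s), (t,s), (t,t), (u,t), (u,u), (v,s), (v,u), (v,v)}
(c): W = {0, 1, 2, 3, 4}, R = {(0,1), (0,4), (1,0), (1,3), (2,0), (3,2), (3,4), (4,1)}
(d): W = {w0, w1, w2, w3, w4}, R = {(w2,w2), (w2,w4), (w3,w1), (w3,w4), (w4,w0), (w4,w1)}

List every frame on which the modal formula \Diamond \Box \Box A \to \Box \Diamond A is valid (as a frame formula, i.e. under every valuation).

(a)

The schema corresponds to a generalized confluence (Geach) condition: \forall x \forall y \forall z ((xRy \wedge xRz) \to \exists w (y R^2 w \wedge zRw)).
(a): holds.
(b): fails — vRs, vRu but no w with sR²w and uRw.
(c): fails — 0R1, 0R1 but no w with 1R²w and 1Rw.
(d): fails — w2Rw4, w2Rw2 but no w with w4R²w and w2Rw.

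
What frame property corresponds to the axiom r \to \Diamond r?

Reflexivity

This is frame-equivalent to □r → r (substitute ¬r for r and contrapose).
Suppose □r→r is valid. At any x set V(r)={w : Rxw}. Then □r holds at x, so r holds at x, i.e. Rxx.
Conversely, any frame satisfying \forall x Rxx validates the schema.
Frame condition: \forall x Rxx.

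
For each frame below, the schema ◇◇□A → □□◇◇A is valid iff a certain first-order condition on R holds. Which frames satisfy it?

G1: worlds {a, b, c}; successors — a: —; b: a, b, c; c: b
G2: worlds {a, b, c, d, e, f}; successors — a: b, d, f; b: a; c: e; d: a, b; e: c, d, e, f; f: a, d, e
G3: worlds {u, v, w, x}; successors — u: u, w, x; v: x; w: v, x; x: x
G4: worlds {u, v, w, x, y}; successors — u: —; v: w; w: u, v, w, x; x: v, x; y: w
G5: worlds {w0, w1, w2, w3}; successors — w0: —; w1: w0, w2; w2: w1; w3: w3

G3

This is the axiom for a generalized confluence (Geach) condition; its first-order frame correspondent is ∀x ∀y ∀z ((xR²y ∧ xR²z) → ∃w (yRw ∧ zR²w)).
G1: fails — bR²a, bR²a but no w with aRw and aR²w.
G2: fails — aR²b, aR²b but no w with bRw and bR²w.
G3: holds.
G4: fails — vR²u, vR²u but no t with uRt and uR²t.
G5: fails — w1R²w1, w1R²w1 but no w with w1Rw and w1R²w.
Valid on: G3.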